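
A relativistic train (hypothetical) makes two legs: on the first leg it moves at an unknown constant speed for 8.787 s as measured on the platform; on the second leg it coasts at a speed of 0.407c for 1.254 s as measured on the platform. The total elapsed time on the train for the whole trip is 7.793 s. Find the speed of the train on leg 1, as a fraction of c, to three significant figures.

β = 0.654

Leg 1: speed unknown; τ_1 = 8.787/γ_1.
Leg 2: γ = 1/√(1 − 0.407²) = 1/√0.8344 = 1.095; τ_2 = 1.254/1.095 = 1.145 s.
Total proper time: τ_1 + 1.145 = 7.793, so τ_1 = 7.793 − 1.145 = 6.648 s.
γ_1 = 8.787/6.648 = 1.322; β = √(1 − 1/γ²) = √0.4277.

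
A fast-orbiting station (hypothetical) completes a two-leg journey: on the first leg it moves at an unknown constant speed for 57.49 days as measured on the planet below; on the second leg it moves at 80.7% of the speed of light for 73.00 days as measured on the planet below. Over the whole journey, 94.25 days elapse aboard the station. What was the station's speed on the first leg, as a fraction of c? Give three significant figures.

Leg 1: speed unknown; τ_1 = 57.49/γ_1.
Leg 2: β = 0.807; γ = 1/√(1 − 0.807²) = 1/√0.3488 = 1.693; τ_2 = 73.00/1.693 = 43.11 days.
Total proper time: τ_1 + 43.11 = 94.25, so τ_1 = 94.25 − 43.11 = 51.14 days.
γ_1 = 57.49/51.14 = 1.124; β = √(1 − 1/γ²) = √0.2087.

β = 0.457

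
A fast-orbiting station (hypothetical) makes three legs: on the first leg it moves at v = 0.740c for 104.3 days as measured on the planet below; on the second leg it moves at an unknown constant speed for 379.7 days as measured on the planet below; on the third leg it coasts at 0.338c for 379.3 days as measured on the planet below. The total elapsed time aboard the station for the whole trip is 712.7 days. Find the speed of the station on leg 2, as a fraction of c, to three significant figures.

β = 0.659

Leg 1: γ = 1/√(1 − 0.740²) = 1/√0.4524 = 1.487; τ_1 = 104.3/1.487 = 70.15 days.
Leg 2: speed unknown; τ_2 = 379.7/γ_2.
Leg 3: γ = 1/√(1 − 0.338²) = 1/√0.8858 = 1.063; τ_3 = 379.3/1.063 = 357.0 days.
Total proper time: 70.15 + τ_2 + 357.0 = 712.7, so τ_2 = 712.7 − 427.1 = 285.6 days.
γ_2 = 379.7/285.6 = 1.330; β = √(1 − 1/γ²) = √0.4344.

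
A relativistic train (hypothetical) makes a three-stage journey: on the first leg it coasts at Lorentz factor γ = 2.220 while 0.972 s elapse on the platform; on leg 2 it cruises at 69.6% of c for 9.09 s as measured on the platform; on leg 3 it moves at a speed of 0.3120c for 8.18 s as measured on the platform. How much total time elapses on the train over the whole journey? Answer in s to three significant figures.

Leg 1: γ = 2.220; τ_1 = 0.972/2.220 = 0.4378 s.
Leg 2: β = 0.696; γ = 1/√(1 − 0.696²) = 1/√0.5156 = 1.393; τ_2 = 9.09/1.393 = 6.527 s.
Leg 3: γ = 1/√(1 − 0.3120²) = 1/√0.9027 = 1.053; τ_3 = 8.18/1.053 = 7.772 s.
Total: 0.4378 + 6.527 + 7.772 s.

τ = 14.7 s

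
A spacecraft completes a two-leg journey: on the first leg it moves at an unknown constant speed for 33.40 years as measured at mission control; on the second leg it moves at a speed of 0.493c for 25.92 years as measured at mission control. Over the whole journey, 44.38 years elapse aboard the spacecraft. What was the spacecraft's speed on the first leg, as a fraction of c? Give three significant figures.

β = 0.757

Leg 1: speed unknown; τ_1 = 33.40/γ_1.
Leg 2: γ = 1/√(1 − 0.493²) = 1/√0.7570 = 1.149; τ_2 = 25.92/1.149 = 22.55 years.
Total proper time: τ_1 + 22.55 = 44.38, so τ_1 = 44.38 − 22.55 = 21.83 years.
γ_1 = 33.40/21.83 = 1.530; β = √(1 − 1/γ²) = √0.5729.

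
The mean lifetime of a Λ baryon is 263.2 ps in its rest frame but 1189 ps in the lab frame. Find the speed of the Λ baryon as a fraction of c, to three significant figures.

γ = Δt/τ₀ = 1189/263.2 = 4.517
β = √(1 − 1/γ²) = √(1 − 0.04900) = √0.9510

β = 0.975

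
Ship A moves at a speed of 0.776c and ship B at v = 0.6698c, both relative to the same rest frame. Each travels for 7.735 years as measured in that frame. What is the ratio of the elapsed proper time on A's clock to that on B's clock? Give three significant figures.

τ_A/τ_B = 0.849

A: γ = 1/√(1 − 0.776²) = 1/√0.3978 = 1.585. B: γ = 1/√(1 − 0.6698²) = 1/√0.5514 = 1.347.
τ_A/τ_B = γ_B/γ_A = 1.347/1.585 = 0.8494, so τ_A/τ_B = 0.8494.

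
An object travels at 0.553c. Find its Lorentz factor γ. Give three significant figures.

γ = 1/√(1 − 0.553²) = 1/√0.6942 = 1.200

γ = 1.20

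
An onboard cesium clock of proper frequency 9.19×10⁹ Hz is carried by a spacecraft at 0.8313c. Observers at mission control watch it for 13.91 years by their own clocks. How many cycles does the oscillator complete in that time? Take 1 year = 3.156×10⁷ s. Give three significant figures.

γ = 1/√(1 − 0.8313²) = 1/√0.3089 = 1.799
During 13.91 years of lab time, the oscillator's proper time advances by τ = Δt/γ = 13.91/1.799 = 7.732 years = 2.440×10⁸ s.
N = f × τ = 9.19×10⁹ × 2.440×10⁸ = 2.242×10¹⁸.

N = 2.24×10¹⁸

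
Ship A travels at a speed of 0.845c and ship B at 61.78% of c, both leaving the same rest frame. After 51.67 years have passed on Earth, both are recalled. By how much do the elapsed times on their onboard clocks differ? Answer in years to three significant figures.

A: γ = 1/√(1 − 0.845²) = 1/√0.2860 = 1.870; τ_A = 51.67/1.870 = 27.63 years.
B: β = 0.6178; γ = 1/√(1 − 0.6178²) = 1/√0.6183 = 1.272; τ_B = 51.67/1.272 = 40.63 years.

|τ_A − τ_B| = 13.0 years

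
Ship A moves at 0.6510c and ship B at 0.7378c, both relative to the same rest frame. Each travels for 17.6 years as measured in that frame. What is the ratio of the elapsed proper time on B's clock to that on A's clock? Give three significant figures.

A: γ = 1/√(1 − 0.6510²) = 1/√0.5762 = 1.317. B: γ = 1/√(1 − 0.7378²) = 1/√0.4557 = 1.481.
τ_A/τ_B = γ_B/γ_A = 1.481/1.317 = 1.125, so τ_B/τ_A = 0.8893.

τ_B/τ_A = 0.889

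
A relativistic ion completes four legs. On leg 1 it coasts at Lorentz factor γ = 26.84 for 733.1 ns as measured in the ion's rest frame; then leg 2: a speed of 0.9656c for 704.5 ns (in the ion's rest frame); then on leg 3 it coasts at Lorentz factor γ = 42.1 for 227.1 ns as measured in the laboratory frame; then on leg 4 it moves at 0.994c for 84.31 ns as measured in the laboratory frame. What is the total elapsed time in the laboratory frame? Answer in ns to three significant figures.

Δt = 2.27×10⁴ ns

Leg 1: γ = 26.84; Δt_1 = 26.84 × 733.1 = 1.968×10⁴ ns.
Leg 2: γ = 1/√(1 − 0.9656²) = 1/√0.06762 = 3.846; Δt_2 = 3.846 × 704.5 = 2709 ns.
Leg 3: 227.1 ns is already measured in the laboratory frame.
Leg 4: 84.31 ns is already measured in the laboratory frame.
Total: 1.968×10⁴ + 2709 + 227.1 + 84.31 ns.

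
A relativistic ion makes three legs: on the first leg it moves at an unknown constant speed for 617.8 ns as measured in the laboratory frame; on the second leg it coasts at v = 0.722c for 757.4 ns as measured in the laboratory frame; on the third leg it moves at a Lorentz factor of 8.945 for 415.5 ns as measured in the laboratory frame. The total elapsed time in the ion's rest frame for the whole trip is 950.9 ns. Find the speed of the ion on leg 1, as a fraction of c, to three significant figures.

β = 0.788

Leg 1: speed unknown; τ_1 = 617.8/γ_1.
Leg 2: γ = 1/√(1 − 0.722²) = 1/√0.4787 = 1.445; τ_2 = 757.4/1.445 = 524.0 ns.
Leg 3: γ = 8.945; τ_3 = 415.5/8.945 = 46.45 ns.
Total proper time: τ_1 + 524.0 + 46.45 = 950.9, so τ_1 = 950.9 − 570.5 = 380.4 ns.
γ_1 = 617.8/380.4 = 1.624; β = √(1 − 1/γ²) = √0.6209.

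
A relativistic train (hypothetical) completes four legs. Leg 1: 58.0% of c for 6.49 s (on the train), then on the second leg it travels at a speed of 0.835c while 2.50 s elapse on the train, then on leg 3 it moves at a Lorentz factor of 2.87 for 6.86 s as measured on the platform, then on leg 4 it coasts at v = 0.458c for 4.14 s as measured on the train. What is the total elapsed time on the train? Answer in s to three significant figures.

τ = 15.5 s

Leg 1: 6.49 s is already measured on the train.
Leg 2: 2.50 s is already measured on the train.
Leg 3: γ = 2.87; τ_3 = 6.86/2.870 = 2.390 s.
Leg 4: 4.14 s is already measured on the train.
Total: 6.490 + 2.500 + 2.390 + 4.140 s.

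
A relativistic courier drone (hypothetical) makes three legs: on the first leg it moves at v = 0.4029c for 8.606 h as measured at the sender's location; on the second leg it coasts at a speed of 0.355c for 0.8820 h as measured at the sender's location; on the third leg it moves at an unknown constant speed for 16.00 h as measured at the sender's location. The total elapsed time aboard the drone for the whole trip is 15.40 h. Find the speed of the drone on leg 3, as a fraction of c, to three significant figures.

Leg 1: γ = 1/√(1 − 0.4029²) = 1/√0.8377 = 1.093; τ_1 = 8.606/1.093 = 7.877 h.
Leg 2: γ = 1/√(1 − 0.355²) = 1/√0.8740 = 1.070; τ_2 = 0.8820/1.070 = 0.8246 h.
Leg 3: speed unknown; τ_3 = 16.00/γ_3.
Total proper time: 7.877 + 0.8246 + τ_3 = 15.40, so τ_3 = 15.40 − 8.701 = 6.699 h.
γ_3 = 16.00/6.699 = 2.388; β = √(1 − 1/γ²) = √0.8247.

β = 0.908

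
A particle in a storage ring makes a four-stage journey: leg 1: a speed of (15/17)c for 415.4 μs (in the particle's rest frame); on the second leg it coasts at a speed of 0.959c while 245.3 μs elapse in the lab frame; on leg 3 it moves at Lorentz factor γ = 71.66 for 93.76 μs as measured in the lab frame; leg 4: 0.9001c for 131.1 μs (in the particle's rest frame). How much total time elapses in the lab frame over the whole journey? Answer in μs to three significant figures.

Leg 1: γ = 1/√(1 − (15/17)²) = 17/8 = 2.125; Δt_1 = 2.125 × 415.4 = 882.7 μs.
Leg 2: 245.3 μs is already measured in the lab frame.
Leg 3: 93.76 μs is already measured in the lab frame.
Leg 4: γ = 1/√(1 − 0.9001²) = 1/√0.1898 = 2.295; Δt_4 = 2.295 × 131.1 = 300.9 μs.
Total: 882.7 + 245.3 + 93.76 + 300.9 μs.

Δt = 1520 μs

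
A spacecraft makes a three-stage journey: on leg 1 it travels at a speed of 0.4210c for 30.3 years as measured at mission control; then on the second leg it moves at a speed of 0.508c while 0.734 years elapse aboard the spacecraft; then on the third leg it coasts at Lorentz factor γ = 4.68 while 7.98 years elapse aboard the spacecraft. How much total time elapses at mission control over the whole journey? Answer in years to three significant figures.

Leg 1: 30.3 years is already measured at mission control.
Leg 2: γ = 1/√(1 − 0.508²) = 1/√0.7419 = 1.161; Δt_2 = 1.161 × 0.734 = 0.8521 years.
Leg 3: γ = 4.68; Δt_3 = 4.680 × 7.98 = 37.35 years.
Total: 30.30 + 0.8521 + 37.35 years.

Δt = 68.5 years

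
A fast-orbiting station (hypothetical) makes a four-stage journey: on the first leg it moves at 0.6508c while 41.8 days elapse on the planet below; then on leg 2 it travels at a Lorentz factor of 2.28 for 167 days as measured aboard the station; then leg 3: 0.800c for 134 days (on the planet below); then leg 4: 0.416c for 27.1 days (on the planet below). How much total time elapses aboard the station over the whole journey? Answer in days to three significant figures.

Leg 1: γ = 1/√(1 − 0.6508²) = 1/√0.5765 = 1.317; τ_1 = 41.8/1.317 = 31.74 days.
Leg 2: 167 days is already measured aboard the station.
Leg 3: γ = 1/√(1 − 0.800²) = 5/3 ≈ 1.667; τ_3 = 134/1.667 = 80.40 days.
Leg 4: γ = 1/√(1 − 0.416²) = 1/√0.8269 = 1.100; τ_4 = 27.1/1.100 = 24.64 days.
Total: 31.74 + 167.0 + 80.40 + 24.64 days.

τ = 304 days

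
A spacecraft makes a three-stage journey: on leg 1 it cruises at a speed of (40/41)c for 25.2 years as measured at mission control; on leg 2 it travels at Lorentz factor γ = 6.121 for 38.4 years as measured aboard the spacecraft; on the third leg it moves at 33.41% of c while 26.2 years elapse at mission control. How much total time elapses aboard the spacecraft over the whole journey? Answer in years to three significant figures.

τ = 68.6 years

Leg 1: γ = 1/√(1 − (40/41)²) = 41/9 ≈ 4.556; τ_1 = 25.2/4.556 = 5.532 years.
Leg 2: 38.4 years is already measured aboard the spacecraft.
Leg 3: β = 0.3341; γ = 1/√(1 − 0.3341²) = 1/√0.8884 = 1.061; τ_3 = 26.2/1.061 = 24.69 years.
Total: 5.532 + 38.40 + 24.69 years.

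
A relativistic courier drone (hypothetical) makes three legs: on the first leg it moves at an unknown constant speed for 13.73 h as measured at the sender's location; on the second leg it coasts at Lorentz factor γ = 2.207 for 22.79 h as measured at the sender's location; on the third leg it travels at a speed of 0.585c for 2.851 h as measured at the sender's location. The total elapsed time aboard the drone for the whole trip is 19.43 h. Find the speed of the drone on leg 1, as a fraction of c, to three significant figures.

β = 0.869

Leg 1: speed unknown; τ_1 = 13.73/γ_1.
Leg 2: γ = 2.207; τ_2 = 22.79/2.207 = 10.33 h.
Leg 3: γ = 1/√(1 − 0.585²) = 1/√0.6578 = 1.233; τ_3 = 2.851/1.233 = 2.312 h.
Total proper time: τ_1 + 10.33 + 2.312 = 19.43, so τ_1 = 19.43 − 12.64 = 6.792 h.
γ_1 = 13.73/6.792 = 2.022; β = √(1 − 1/γ²) = √0.7553.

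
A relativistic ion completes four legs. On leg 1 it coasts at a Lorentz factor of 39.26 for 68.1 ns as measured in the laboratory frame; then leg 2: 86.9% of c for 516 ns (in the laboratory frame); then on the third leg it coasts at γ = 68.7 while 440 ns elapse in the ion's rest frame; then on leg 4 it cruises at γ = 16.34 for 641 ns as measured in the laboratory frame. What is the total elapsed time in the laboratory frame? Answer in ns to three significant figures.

Leg 1: 68.1 ns is already measured in the laboratory frame.
Leg 2: 516 ns is already measured in the laboratory frame.
Leg 3: γ = 68.7; Δt_3 = 68.70 × 440 = 3.023×10⁴ ns.
Leg 4: 641 ns is already measured in the laboratory frame.
Total: 68.10 + 516.0 + 3.023×10⁴ + 641.0 ns.

Δt = 3.15×10⁴ ns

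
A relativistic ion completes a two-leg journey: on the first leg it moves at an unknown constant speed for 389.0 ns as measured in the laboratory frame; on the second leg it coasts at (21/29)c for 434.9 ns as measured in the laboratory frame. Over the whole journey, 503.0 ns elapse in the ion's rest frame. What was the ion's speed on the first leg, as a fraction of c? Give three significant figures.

β = 0.853

Leg 1: speed unknown; τ_1 = 389.0/γ_1.
Leg 2: γ = 1/√(1 − (21/29)²) = 29/20 = 1.450; τ_2 = 434.9/1.450 = 299.9 ns.
Total proper time: τ_1 + 299.9 = 503.0, so τ_1 = 503.0 − 299.9 = 203.1 ns.
γ_1 = 389.0/203.1 = 1.916; β = √(1 − 1/γ²) = √0.7275.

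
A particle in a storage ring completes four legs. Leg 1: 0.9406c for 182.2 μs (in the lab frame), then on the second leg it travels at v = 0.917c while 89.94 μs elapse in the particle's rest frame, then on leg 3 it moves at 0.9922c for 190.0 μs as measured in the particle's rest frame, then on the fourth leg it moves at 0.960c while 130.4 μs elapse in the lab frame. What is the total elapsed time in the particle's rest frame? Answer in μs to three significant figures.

Leg 1: γ = 1/√(1 − 0.9406²) = 1/√0.1153 = 2.945; τ_1 = 182.2/2.945 = 61.86 μs.
Leg 2: 89.94 μs is already measured in the particle's rest frame.
Leg 3: 190.0 μs is already measured in the particle's rest frame.
Leg 4: γ = 1/√(1 − 0.960²) = 25/7 ≈ 3.571; τ_4 = 130.4/3.571 = 36.51 μs.
Total: 61.86 + 89.94 + 190.0 + 36.51 μs.

τ = 378 μs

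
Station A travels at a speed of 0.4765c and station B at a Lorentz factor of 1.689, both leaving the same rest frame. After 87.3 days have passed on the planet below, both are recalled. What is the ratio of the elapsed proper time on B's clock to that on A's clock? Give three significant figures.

τ_B/τ_A = 0.673

A: γ = 1/√(1 − 0.4765²) = 1/√0.7729 = 1.137. B: γ = 1.689.
τ_A/τ_B = γ_B/γ_A = 1.689/1.137 = 1.485, so τ_B/τ_A = 0.6734.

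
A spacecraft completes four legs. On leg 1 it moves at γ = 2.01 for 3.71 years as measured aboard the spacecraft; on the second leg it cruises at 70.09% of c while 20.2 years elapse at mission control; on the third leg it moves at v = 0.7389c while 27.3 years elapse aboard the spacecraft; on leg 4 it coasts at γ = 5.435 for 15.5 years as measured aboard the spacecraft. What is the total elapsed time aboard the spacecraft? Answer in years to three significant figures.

τ = 60.9 years

Leg 1: 3.71 years is already measured aboard the spacecraft.
Leg 2: β = 0.7009; γ = 1/√(1 − 0.7009²) = 1/√0.5087 = 1.402; τ_2 = 20.2/1.402 = 14.41 years.
Leg 3: 27.3 years is already measured aboard the spacecraft.
Leg 4: 15.5 years is already measured aboard the spacecraft.
Total: 3.710 + 14.41 + 27.30 + 15.50 years.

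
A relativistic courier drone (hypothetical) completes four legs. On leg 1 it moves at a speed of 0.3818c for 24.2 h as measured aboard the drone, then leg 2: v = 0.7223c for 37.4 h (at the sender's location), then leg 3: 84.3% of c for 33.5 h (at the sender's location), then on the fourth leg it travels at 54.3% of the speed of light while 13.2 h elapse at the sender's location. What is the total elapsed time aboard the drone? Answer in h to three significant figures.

Leg 1: 24.2 h is already measured aboard the drone.
Leg 2: γ = 1/√(1 − 0.7223²) = 1/√0.4783 = 1.446; τ_2 = 37.4/1.446 = 25.87 h.
Leg 3: β = 0.843; γ = 1/√(1 − 0.843²) = 1/√0.2894 = 1.859; τ_3 = 33.5/1.859 = 18.02 h.
Leg 4: β = 0.543; γ = 1/√(1 − 0.543²) = 1/√0.7052 = 1.191; τ_4 = 13.2/1.191 = 11.08 h.
Total: 24.20 + 25.87 + 18.02 + 11.08 h.

τ = 79.2 h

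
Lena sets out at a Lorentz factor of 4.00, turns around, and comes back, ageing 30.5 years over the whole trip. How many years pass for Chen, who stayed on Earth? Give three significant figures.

γ = 4.00
Earth-frame duration is the dilated interval: Δt = γτ = 4.000 × 30.5 years.

Δt = 122 years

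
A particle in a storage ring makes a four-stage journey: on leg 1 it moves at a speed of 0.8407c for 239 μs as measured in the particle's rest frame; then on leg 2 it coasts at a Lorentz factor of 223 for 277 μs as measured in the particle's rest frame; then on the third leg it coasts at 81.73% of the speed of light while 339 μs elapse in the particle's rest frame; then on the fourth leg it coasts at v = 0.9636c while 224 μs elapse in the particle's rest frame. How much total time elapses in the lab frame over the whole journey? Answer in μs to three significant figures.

Leg 1: γ = 1/√(1 − 0.8407²) = 1/√0.2932 = 1.847; Δt_1 = 1.847 × 239 = 441.4 μs.
Leg 2: γ = 223; Δt_2 = 223.0 × 277 = 6.177×10⁴ μs.
Leg 3: β = 0.8173; γ = 1/√(1 − 0.8173²) = 1/√0.3320 = 1.735; Δt_3 = 1.735 × 339 = 588.3 μs.
Leg 4: γ = 1/√(1 − 0.9636²) = 1/√0.07148 = 3.740; Δt_4 = 3.740 × 224 = 837.9 μs.
Total: 441.4 + 6.177×10⁴ + 588.3 + 837.9 μs.

Δt = 6.36×10⁴ μs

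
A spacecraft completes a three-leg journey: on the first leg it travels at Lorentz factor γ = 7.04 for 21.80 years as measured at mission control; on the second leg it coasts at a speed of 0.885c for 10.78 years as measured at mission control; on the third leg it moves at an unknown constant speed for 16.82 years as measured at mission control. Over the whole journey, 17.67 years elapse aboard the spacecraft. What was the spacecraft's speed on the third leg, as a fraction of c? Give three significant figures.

β = 0.823

Leg 1: γ = 7.04; τ_1 = 21.80/7.040 = 3.097 years.
Leg 2: γ = 1/√(1 − 0.885²) = 1/√0.2168 = 2.148; τ_2 = 10.78/2.148 = 5.019 years.
Leg 3: speed unknown; τ_3 = 16.82/γ_3.
Total proper time: 3.097 + 5.019 + τ_3 = 17.67, so τ_3 = 17.67 − 8.116 = 9.554 years.
γ_3 = 16.82/9.554 = 1.760; β = √(1 − 1/γ²) = √0.6773.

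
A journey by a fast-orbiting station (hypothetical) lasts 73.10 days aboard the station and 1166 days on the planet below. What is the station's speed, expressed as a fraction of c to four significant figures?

β = 0.9980

The proper time is measured aboard the station (both events occur at the station's location); Δt is measured on the planet below. γ = Δt/τ = 1166/73.10 = 15.95.
β = √(1 − 1/γ²) = √(1 − 0.003930) = √0.9961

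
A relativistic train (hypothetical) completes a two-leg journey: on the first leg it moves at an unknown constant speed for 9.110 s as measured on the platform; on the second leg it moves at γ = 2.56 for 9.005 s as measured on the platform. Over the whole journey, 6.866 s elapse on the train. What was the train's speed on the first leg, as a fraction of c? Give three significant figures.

Leg 1: speed unknown; τ_1 = 9.110/γ_1.
Leg 2: γ = 2.56; τ_2 = 9.005/2.560 = 3.518 s.
Total proper time: τ_1 + 3.518 = 6.866, so τ_1 = 6.866 − 3.518 = 3.348 s.
γ_1 = 9.110/3.348 = 2.721; β = √(1 − 1/γ²) = √0.8649.

β = 0.930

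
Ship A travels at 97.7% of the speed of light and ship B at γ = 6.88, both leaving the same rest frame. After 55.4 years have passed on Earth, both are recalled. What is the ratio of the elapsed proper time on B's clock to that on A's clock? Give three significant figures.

τ_B/τ_A = 0.682

A: β = 0.977; γ = 1/√(1 − 0.977²) = 1/√0.04547 = 4.690. B: γ = 6.88.
τ_A/τ_B = γ_B/γ_A = 6.880/4.690 = 1.467, so τ_B/τ_A = 0.6816.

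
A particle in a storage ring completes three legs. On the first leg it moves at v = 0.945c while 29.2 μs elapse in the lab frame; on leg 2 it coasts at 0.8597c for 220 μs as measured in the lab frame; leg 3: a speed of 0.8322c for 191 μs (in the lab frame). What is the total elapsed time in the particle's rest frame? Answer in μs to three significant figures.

Leg 1: γ = 1/√(1 − 0.945²) = 1/√0.1070 = 3.057; τ_1 = 29.2/3.057 = 9.550 μs.
Leg 2: γ = 1/√(1 − 0.8597²) = 1/√0.2609 = 1.958; τ_2 = 220/1.958 = 112.4 μs.
Leg 3: γ = 1/√(1 − 0.8322²) = 1/√0.3074 = 1.804; τ_3 = 191/1.804 = 105.9 μs.
Total: 9.550 + 112.4 + 105.9 μs.

τ = 228 μs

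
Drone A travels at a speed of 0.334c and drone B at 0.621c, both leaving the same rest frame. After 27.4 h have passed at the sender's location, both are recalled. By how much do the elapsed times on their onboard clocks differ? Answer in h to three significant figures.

|τ_A − τ_B| = 4.35 h

A: γ = 1/√(1 − 0.334²) = 1/√0.8884 = 1.061; τ_A = 27.4/1.061 = 25.83 h.
B: γ = 1/√(1 − 0.621²) = 1/√0.6144 = 1.276; τ_B = 27.4/1.276 = 21.48 h.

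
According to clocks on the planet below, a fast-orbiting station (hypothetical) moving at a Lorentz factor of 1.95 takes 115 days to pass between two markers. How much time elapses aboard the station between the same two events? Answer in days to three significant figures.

γ = 1.95
The interval measured on the planet below is the dilated one; the clock aboard the station measures the proper time τ = Δt/γ = 115/1.950 days.

τ = 59.0 days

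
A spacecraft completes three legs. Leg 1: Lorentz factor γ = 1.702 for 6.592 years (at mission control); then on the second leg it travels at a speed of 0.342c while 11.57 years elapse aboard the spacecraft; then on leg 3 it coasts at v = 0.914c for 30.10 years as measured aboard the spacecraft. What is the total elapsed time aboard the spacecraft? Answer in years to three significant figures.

Leg 1: γ = 1.702; τ_1 = 6.592/1.702 = 3.873 years.
Leg 2: 11.57 years is already measured aboard the spacecraft.
Leg 3: 30.10 years is already measured aboard the spacecraft.
Total: 3.873 + 11.57 + 30.10 years.

τ = 45.5 years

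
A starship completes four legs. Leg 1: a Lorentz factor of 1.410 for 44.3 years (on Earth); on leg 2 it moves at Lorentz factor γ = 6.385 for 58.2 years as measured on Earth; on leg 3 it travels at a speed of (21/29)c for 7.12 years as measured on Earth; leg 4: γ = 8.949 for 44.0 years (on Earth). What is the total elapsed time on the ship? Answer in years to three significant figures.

τ = 50.4 years

Leg 1: γ = 1.410; τ_1 = 44.3/1.410 = 31.42 years.
Leg 2: γ = 6.385; τ_2 = 58.2/6.385 = 9.115 years.
Leg 3: γ = 1/√(1 − (21/29)²) = 29/20 = 1.450; τ_3 = 7.12/1.450 = 4.910 years.
Leg 4: γ = 8.949; τ_4 = 44.0/8.949 = 4.917 years.
Total: 31.42 + 9.115 + 4.910 + 4.917 years.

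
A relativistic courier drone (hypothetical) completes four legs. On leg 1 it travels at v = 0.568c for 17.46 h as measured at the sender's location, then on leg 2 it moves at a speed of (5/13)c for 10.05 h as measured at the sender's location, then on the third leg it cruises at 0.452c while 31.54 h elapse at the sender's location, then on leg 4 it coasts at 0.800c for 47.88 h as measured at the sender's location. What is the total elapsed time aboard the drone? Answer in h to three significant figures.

τ = 80.5 h

Leg 1: γ = 1/√(1 − 0.568²) = 1/√0.6774 = 1.215; τ_1 = 17.46/1.215 = 14.37 h.
Leg 2: γ = 1/√(1 − (5/13)²) = 13/12 ≈ 1.083; τ_2 = 10.05/1.083 = 9.277 h.
Leg 3: γ = 1/√(1 − 0.452²) = 1/√0.7957 = 1.121; τ_3 = 31.54/1.121 = 28.13 h.
Leg 4: γ = 1/√(1 − 0.800²) = 5/3 ≈ 1.667; τ_4 = 47.88/1.667 = 28.73 h.
Total: 14.37 + 9.277 + 28.13 + 28.73 h.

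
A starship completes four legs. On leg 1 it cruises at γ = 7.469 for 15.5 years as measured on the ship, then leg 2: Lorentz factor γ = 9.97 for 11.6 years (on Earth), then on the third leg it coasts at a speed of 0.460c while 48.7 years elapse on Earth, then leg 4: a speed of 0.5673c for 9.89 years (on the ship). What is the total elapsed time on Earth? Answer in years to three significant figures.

Leg 1: γ = 7.469; Δt_1 = 7.469 × 15.5 = 115.8 years.
Leg 2: 11.6 years is already measured on Earth.
Leg 3: 48.7 years is already measured on Earth.
Leg 4: γ = 1/√(1 − 0.5673²) = 1/√0.6782 = 1.214; Δt_4 = 1.214 × 9.89 = 12.01 years.
Total: 115.8 + 11.60 + 48.70 + 12.01 years.

Δt = 188 years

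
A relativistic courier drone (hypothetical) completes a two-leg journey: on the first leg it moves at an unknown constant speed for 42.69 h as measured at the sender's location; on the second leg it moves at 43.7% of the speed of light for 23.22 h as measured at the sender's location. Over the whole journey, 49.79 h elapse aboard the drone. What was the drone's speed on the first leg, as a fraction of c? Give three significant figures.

Leg 1: speed unknown; τ_1 = 42.69/γ_1.
Leg 2: β = 0.437; γ = 1/√(1 − 0.437²) = 1/√0.8090 = 1.112; τ_2 = 23.22/1.112 = 20.89 h.
Total proper time: τ_1 + 20.89 = 49.79, so τ_1 = 49.79 − 20.89 = 28.90 h.
γ_1 = 42.69/28.90 = 1.477; β = √(1 − 1/γ²) = √0.5416.

β = 0.736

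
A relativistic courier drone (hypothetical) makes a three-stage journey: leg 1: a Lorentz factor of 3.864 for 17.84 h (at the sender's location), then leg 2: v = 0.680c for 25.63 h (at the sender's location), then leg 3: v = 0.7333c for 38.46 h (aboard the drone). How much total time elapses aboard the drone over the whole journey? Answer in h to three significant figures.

τ = 61.9 h

Leg 1: γ = 3.864; τ_1 = 17.84/3.864 = 4.617 h.
Leg 2: γ = 1/√(1 − 0.680²) = 1/√0.5376 = 1.364; τ_2 = 25.63/1.364 = 18.79 h.
Leg 3: 38.46 h is already measured aboard the drone.
Total: 4.617 + 18.79 + 38.46 h.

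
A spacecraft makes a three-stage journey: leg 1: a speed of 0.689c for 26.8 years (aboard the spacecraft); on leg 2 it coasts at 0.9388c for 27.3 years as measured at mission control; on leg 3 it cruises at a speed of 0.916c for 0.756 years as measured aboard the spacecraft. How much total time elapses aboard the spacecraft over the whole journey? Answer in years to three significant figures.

Leg 1: 26.8 years is already measured aboard the spacecraft.
Leg 2: γ = 1/√(1 − 0.9388²) = 1/√0.1187 = 2.903; τ_2 = 27.3/2.903 = 9.404 years.
Leg 3: 0.756 years is already measured aboard the spacecraft.
Total: 26.80 + 9.404 + 0.7560 years.

τ = 37.0 years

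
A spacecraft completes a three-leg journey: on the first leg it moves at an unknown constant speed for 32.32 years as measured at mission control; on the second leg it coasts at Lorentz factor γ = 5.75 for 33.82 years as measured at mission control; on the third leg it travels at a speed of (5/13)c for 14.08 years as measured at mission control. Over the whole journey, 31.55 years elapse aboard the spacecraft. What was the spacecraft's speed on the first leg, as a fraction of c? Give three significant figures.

Leg 1: speed unknown; τ_1 = 32.32/γ_1.
Leg 2: γ = 5.75; τ_2 = 33.82/5.750 = 5.882 years.
Leg 3: γ = 1/√(1 − (5/13)²) = 13/12 ≈ 1.083; τ_3 = 14.08/1.083 = 13.00 years.
Total proper time: τ_1 + 5.882 + 13.00 = 31.55, so τ_1 = 31.55 − 18.88 = 12.67 years.
γ_1 = 32.32/12.67 = 2.551; β = √(1 − 1/γ²) = √0.8463.

β = 0.920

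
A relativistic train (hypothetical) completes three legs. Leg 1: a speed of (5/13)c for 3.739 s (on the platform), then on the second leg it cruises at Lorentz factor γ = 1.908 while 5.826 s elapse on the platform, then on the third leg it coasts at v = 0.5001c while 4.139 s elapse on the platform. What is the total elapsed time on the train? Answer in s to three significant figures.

Leg 1: γ = 1/√(1 − (5/13)²) = 13/12 ≈ 1.083; τ_1 = 3.739/1.083 = 3.451 s.
Leg 2: γ = 1.908; τ_2 = 5.826/1.908 = 3.053 s.
Leg 3: γ = 1/√(1 − 0.5001²) = 1/√0.7499 = 1.155; τ_3 = 4.139/1.155 = 3.584 s.
Total: 3.451 + 3.053 + 3.584 s.

τ = 10.1 s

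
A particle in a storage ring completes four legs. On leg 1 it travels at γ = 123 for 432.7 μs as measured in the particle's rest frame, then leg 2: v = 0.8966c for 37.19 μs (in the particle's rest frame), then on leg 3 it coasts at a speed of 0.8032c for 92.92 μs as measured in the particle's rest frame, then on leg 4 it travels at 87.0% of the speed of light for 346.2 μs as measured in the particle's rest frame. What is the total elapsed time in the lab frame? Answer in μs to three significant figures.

Δt = 5.42×10⁴ μs

Leg 1: γ = 123; Δt_1 = 123.0 × 432.7 = 5.322×10⁴ μs.
Leg 2: γ = 1/√(1 − 0.8966²) = 1/√0.1961 = 2.258; Δt_2 = 2.258 × 37.19 = 83.98 μs.
Leg 3: γ = 1/√(1 − 0.8032²) = 1/√0.3549 = 1.679; Δt_3 = 1.679 × 92.92 = 156.0 μs.
Leg 4: β = 0.870; γ = 1/√(1 − 0.870²) = 1/√0.2431 = 2.028; Δt_4 = 2.028 × 346.2 = 702.2 μs.
Total: 5.322×10⁴ + 83.98 + 156.0 + 702.2 μs.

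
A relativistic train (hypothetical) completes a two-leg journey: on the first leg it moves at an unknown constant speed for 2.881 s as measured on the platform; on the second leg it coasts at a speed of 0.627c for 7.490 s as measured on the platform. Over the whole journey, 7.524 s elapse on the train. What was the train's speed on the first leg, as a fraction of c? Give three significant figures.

β = 0.810

Leg 1: speed unknown; τ_1 = 2.881/γ_1.
Leg 2: γ = 1/√(1 − 0.627²) = 1/√0.6069 = 1.284; τ_2 = 7.490/1.284 = 5.835 s.
Total proper time: τ_1 + 5.835 = 7.524, so τ_1 = 7.524 − 5.835 = 1.689 s.
γ_1 = 2.881/1.689 = 1.706; β = √(1 − 1/γ²) = √0.6562.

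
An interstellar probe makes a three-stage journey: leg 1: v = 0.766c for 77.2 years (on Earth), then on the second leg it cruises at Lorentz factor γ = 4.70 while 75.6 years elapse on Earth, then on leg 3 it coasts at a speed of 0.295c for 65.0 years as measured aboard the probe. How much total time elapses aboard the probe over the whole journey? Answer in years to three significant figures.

Leg 1: γ = 1/√(1 − 0.766²) = 1/√0.4132 = 1.556; τ_1 = 77.2/1.556 = 49.63 years.
Leg 2: γ = 4.70; τ_2 = 75.6/4.700 = 16.09 years.
Leg 3: 65.0 years is already measured aboard the probe.
Total: 49.63 + 16.09 + 65.00 years.

τ = 131 years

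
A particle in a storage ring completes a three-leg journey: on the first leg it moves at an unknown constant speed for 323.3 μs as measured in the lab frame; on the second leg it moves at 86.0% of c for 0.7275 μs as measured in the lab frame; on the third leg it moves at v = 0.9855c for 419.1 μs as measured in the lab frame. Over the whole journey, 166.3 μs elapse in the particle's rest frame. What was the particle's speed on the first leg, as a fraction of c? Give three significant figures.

Leg 1: speed unknown; τ_1 = 323.3/γ_1.
Leg 2: β = 0.860; γ = 1/√(1 − 0.860²) = 1/√0.2604 = 1.960; τ_2 = 0.7275/1.960 = 0.3712 μs.
Leg 3: γ = 1/√(1 − 0.9855²) = 1/√0.02879 = 5.894; τ_3 = 419.1/5.894 = 71.11 μs.
Total proper time: τ_1 + 0.3712 + 71.11 = 166.3, so τ_1 = 166.3 − 71.48 = 94.82 μs.
γ_1 = 323.3/94.82 = 3.410; β = √(1 − 1/γ²) = √0.9140.

β = 0.956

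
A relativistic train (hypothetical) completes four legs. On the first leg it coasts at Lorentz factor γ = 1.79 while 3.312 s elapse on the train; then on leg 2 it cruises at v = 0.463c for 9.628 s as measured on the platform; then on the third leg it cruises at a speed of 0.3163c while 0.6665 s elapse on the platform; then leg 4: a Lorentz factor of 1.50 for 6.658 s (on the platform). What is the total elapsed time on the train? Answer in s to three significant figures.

Leg 1: 3.312 s is already measured on the train.
Leg 2: γ = 1/√(1 − 0.463²) = 1/√0.7856 = 1.128; τ_2 = 9.628/1.128 = 8.534 s.
Leg 3: γ = 1/√(1 − 0.3163²) = 1/√0.9000 = 1.054; τ_3 = 0.6665/1.054 = 0.6323 s.
Leg 4: γ = 1.50; τ_4 = 6.658/1.500 = 4.439 s.
Total: 3.312 + 8.534 + 0.6323 + 4.439 s.

τ = 16.9 s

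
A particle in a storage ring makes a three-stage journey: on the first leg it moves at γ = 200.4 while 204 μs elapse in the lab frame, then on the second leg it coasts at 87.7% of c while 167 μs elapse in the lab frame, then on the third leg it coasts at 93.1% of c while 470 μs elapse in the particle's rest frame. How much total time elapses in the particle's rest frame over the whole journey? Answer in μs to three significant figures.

τ = 551 μs

Leg 1: γ = 200.4; τ_1 = 204/200.4 = 1.018 μs.
Leg 2: β = 0.877; γ = 1/√(1 − 0.877²) = 1/√0.2309 = 2.081; τ_2 = 167/2.081 = 80.24 μs.
Leg 3: 470 μs is already measured in the particle's rest frame.
Total: 1.018 + 80.24 + 470.0 μs.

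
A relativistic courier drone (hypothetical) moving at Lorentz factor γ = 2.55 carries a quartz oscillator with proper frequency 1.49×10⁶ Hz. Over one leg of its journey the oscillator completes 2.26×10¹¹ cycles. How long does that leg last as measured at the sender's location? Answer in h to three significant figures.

Δt = 107 h

γ = 2.55
Proper time for N cycles: τ = N/f = 2.26×10¹¹/(1.49×10⁶) = 1.517×10⁵ s = 42.13 h.
Lab-frame duration Δt = γτ = 2.550 × 42.13 = 107.4 h.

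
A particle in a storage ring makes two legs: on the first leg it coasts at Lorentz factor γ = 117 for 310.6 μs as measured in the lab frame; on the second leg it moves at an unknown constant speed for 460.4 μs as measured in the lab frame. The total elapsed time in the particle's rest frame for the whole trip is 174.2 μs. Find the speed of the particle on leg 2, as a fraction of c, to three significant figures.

β = 0.928

Leg 1: γ = 117; τ_1 = 310.6/117.0 = 2.655 μs.
Leg 2: speed unknown; τ_2 = 460.4/γ_2.
Total proper time: 2.655 + τ_2 = 174.2, so τ_2 = 174.2 − 2.655 = 171.5 μs.
γ_2 = 460.4/171.5 = 2.684; β = √(1 − 1/γ²) = √0.8612.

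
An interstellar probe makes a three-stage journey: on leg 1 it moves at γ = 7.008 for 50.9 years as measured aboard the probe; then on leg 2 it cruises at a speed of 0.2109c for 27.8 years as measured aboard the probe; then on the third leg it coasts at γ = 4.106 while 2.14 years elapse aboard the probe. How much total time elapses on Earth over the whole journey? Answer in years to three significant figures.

Leg 1: γ = 7.008; Δt_1 = 7.008 × 50.9 = 356.7 years.
Leg 2: γ = 1/√(1 − 0.2109²) = 1/√0.9555 = 1.023; Δt_2 = 1.023 × 27.8 = 28.44 years.
Leg 3: γ = 4.106; Δt_3 = 4.106 × 2.14 = 8.787 years.
Total: 356.7 + 28.44 + 8.787 years.

Δt = 394 years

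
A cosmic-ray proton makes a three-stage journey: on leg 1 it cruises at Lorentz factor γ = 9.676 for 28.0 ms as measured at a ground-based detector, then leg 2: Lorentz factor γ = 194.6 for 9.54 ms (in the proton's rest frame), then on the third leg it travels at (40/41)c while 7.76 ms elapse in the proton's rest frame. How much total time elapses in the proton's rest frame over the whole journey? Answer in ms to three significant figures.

τ = 20.2 ms

Leg 1: γ = 9.676; τ_1 = 28.0/9.676 = 2.894 ms.
Leg 2: 9.54 ms is already measured in the proton's rest frame.
Leg 3: 7.76 ms is already measured in the proton's rest frame.
Total: 2.894 + 9.540 + 7.760 ms.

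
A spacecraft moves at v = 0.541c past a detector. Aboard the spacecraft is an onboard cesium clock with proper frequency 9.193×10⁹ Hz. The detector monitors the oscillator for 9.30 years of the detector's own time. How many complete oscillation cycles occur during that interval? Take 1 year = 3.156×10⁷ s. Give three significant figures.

γ = 1/√(1 − 0.541²) = 1/√0.7073 = 1.189
During 9.30 years of lab time, the oscillator's proper time advances by τ = Δt/γ = 9.30/1.189 = 7.822 years = 2.468×10⁸ s.
N = f × τ = 9.193×10⁹ × 2.468×10⁸ = 2.269×10¹⁸.

N = 2.27×10¹⁸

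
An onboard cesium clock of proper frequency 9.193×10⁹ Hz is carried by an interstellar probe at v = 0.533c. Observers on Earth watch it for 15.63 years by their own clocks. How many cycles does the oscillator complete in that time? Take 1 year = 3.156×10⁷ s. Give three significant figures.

N = 3.84×10¹⁸

γ = 1/√(1 − 0.533²) = 1/√0.7159 = 1.182
During 15.63 years of lab time, the oscillator's proper time advances by τ = Δt/γ = 15.63/1.182 = 13.22 years = 4.174×10⁸ s.
N = f × τ = 9.193×10⁹ × 4.174×10⁸ = 3.837×10¹⁸.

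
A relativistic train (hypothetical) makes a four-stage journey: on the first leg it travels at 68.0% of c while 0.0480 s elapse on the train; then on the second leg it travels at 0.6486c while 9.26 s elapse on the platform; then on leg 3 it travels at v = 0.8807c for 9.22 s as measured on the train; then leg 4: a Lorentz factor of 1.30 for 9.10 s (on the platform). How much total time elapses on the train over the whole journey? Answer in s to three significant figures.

τ = 23.3 s

Leg 1: 0.0480 s is already measured on the train.
Leg 2: γ = 1/√(1 − 0.6486²) = 1/√0.5793 = 1.314; τ_2 = 9.26/1.314 = 7.048 s.
Leg 3: 9.22 s is already measured on the train.
Leg 4: γ = 1.30; τ_4 = 9.10/1.300 = 7.000 s.
Total: 0.04800 + 7.048 + 9.220 + 7.000 s.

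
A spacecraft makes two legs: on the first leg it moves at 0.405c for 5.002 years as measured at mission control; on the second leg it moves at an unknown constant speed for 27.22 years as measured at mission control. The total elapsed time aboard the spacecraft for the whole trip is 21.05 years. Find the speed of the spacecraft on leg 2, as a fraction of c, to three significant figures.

Leg 1: γ = 1/√(1 − 0.405²) = 1/√0.8360 = 1.094; τ_1 = 5.002/1.094 = 4.573 years.
Leg 2: speed unknown; τ_2 = 27.22/γ_2.
Total proper time: 4.573 + τ_2 = 21.05, so τ_2 = 21.05 − 4.573 = 16.48 years.
γ_2 = 27.22/16.48 = 1.652; β = √(1 − 1/γ²) = √0.6336.

β = 0.796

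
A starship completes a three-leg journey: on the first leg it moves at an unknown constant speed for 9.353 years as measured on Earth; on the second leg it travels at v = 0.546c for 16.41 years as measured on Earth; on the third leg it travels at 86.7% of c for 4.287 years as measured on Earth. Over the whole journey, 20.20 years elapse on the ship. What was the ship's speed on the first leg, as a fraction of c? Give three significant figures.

Leg 1: speed unknown; τ_1 = 9.353/γ_1.
Leg 2: γ = 1/√(1 − 0.546²) = 1/√0.7019 = 1.194; τ_2 = 16.41/1.194 = 13.75 years.
Leg 3: β = 0.867; γ = 1/√(1 − 0.867²) = 1/√0.2483 = 2.007; τ_3 = 4.287/2.007 = 2.136 years.
Total proper time: τ_1 + 13.75 + 2.136 = 20.20, so τ_1 = 20.20 − 15.88 = 4.316 years.
γ_1 = 9.353/4.316 = 2.167; β = √(1 − 1/γ²) = √0.7871.

β = 0.887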